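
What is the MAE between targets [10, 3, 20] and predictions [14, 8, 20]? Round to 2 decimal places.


Absolute errors: [4, 5, 0]
Sum of absolute errors = 9
MAE = 9 / 3 = 3.00

3.00


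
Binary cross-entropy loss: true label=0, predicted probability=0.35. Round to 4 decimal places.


For y=0: Loss = -log(1-p)
= -log(1 - 0.35)
= -log(0.65)
= -(-0.4308)
= 0.4308

0.4308


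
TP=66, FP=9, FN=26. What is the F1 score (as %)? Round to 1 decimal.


Precision = TP / (TP + FP) = 66 / 75 = 0.88
Recall = TP / (TP + FN) = 66 / 92 = 0.7174
F1 = 2 * P * R / (P + R)
= 2 * 0.88 * 0.7174 / (0.88 + 0.7174)
= 1.2626 / 1.5974
= 0.7904
As percentage: 79.0%

79.0


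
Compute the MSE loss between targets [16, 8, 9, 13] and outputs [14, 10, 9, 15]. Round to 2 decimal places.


Differences: [2, -2, 0, -2]
Squared errors: [4, 4, 0, 4]
Sum of squared errors = 12
MSE = 12 / 4 = 3.00

3.00


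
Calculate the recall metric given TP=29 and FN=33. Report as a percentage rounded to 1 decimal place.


Recall = TP / (TP + FN) * 100
= 29 / (29 + 33)
= 29 / 62
= 0.4677
= 46.8%

46.8


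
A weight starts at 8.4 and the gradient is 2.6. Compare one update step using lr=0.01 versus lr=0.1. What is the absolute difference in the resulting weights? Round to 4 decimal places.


With lr=0.01: w_new = 8.4 - 0.01 * 2.6 = 8.374
With lr=0.1: w_new = 8.4 - 0.1 * 2.6 = 8.14
Absolute difference = |8.374 - 8.14|
= 0.2340

0.2340


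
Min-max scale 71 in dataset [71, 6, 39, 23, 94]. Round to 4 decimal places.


Min = 6, Max = 94
Range = 94 - 6 = 88
Scaled = (x - min) / (max - min)
= (71 - 6) / 88
= 65 / 88
= 0.7386

0.7386


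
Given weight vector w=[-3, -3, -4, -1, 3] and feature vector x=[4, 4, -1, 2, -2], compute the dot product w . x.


Element-wise products:
-3 * 4 = -12
-3 * 4 = -12
-4 * -1 = 4
-1 * 2 = -2
3 * -2 = -6
Sum = -12 + -12 + 4 + -2 + -6
= -28

-28


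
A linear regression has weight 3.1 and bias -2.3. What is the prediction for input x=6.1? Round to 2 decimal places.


y = 3.1 * 6.1 + (-2.3)
= 18.91 + (-2.3)
= 16.61

16.61


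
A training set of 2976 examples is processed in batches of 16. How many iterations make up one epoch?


Iterations per epoch = dataset_size / batch_size
= 2976 / 16
= 186

186


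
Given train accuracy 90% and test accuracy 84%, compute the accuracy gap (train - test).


Gap = train_accuracy - test_accuracy
= 90 - 84
= 6%
This moderate gap may indicate mild overfitting.

6


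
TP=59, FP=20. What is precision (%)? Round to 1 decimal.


Precision = TP / (TP + FP) * 100
= 59 / (59 + 20)
= 59 / 79
= 0.7468
= 74.7%

74.7


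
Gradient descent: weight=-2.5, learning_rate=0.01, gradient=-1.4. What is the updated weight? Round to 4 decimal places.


w_new = w_old - lr * gradient
= -2.5 - 0.01 * -1.4
= -2.5 - (-0.014)
= -2.4860

-2.4860


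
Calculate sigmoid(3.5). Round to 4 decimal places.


sigmoid(z) = 1 / (1 + exp(-z))
exp(-(3.5)) = exp(-3.5) = 0.0302
1 + 0.0302 = 1.0302
1 / 1.0302 = 0.9707

0.9707


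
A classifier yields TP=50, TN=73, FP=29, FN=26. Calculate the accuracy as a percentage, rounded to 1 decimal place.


Accuracy = (TP + TN) / (TP + TN + FP + FN) * 100
= (50 + 73) / (50 + 73 + 29 + 26)
= 123 / 178
= 0.691
= 69.1%

69.1


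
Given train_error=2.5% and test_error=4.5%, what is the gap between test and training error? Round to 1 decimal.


Generalization gap = test_error - train_error
= 4.5 - 2.5
= 2.0%
A moderate gap.

2.0


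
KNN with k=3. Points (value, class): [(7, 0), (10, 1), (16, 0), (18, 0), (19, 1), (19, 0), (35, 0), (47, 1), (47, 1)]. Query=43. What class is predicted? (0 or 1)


Distances from query 43:
Point 47 (class 1): distance = 4
Point 47 (class 1): distance = 4
Point 35 (class 0): distance = 8
K=3 nearest neighbors: classes = [1, 1, 0]
Votes for class 1: 2 / 3
Majority vote => class 1

1


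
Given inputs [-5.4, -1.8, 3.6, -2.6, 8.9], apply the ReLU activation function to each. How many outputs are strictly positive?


ReLU(x) = max(0, x) for each element:
ReLU(-5.4) = 0
ReLU(-1.8) = 0
ReLU(3.6) = 3.6
ReLU(-2.6) = 0
ReLU(8.9) = 8.9
Active neurons (>0): 2

2


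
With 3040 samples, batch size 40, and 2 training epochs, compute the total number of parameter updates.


Iterations per epoch = 3040 / 40 = 76
Total updates = iterations_per_epoch * epochs
= 76 * 2
= 152

152


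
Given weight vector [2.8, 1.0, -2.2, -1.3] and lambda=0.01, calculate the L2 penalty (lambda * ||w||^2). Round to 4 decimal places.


Squaring each weight:
2.8^2 = 7.84
1.0^2 = 1.0
(-2.2)^2 = 4.84
(-1.3)^2 = 1.69
Sum of squares = 15.37
Penalty = 0.01 * 15.37 = 0.1537

0.1537


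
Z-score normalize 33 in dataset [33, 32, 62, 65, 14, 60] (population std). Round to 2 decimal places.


Mean = (33 + 32 + 62 + 65 + 14 + 60) / 6 = 44.3333
Variance = sum((x_i - mean)^2) / n = 364.2222
Std = sqrt(364.2222) = 19.0846
Z = (x - mean) / std
= (33 - 44.3333) / 19.0846
= -11.3333 / 19.0846
= -0.59

-0.59


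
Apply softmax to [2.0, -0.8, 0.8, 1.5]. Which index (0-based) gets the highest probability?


Softmax is a monotonic transformation, so it preserves the argmax.
We need to find the index of the maximum logit.
Index 0: 2.0
Index 1: -0.8
Index 2: 0.8
Index 3: 1.5
Maximum logit = 2.0 at index 0

0


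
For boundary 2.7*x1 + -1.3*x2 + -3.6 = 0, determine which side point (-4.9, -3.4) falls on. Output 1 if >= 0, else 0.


Compute 2.7 * -4.9 + -1.3 * -3.4 + -3.6
= -13.23 + 4.42 + -3.6
= -12.41
Since -12.41 < 0, the point is on the negative side.

0


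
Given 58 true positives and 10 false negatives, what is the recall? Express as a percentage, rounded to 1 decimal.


Recall = TP / (TP + FN) * 100
= 58 / (58 + 10)
= 58 / 68
= 0.8529
= 85.3%

85.3


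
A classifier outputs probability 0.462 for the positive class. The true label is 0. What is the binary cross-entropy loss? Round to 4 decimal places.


For y=0: Loss = -log(1-p)
= -log(1 - 0.462)
= -log(0.538)
= -(-0.6199)
= 0.6199

0.6199


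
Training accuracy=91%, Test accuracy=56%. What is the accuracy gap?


Gap = train_accuracy - test_accuracy
= 91 - 56
= 35%
This large gap strongly indicates overfitting.

35


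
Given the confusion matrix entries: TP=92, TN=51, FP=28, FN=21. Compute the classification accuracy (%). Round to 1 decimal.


Accuracy = (TP + TN) / (TP + TN + FP + FN) * 100
= (92 + 51) / (92 + 51 + 28 + 21)
= 143 / 192
= 0.7448
= 74.5%

74.5


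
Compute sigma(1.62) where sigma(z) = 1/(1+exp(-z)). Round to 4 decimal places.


sigmoid(z) = 1 / (1 + exp(-z))
exp(-(1.62)) = exp(-1.62) = 0.1979
1 + 0.1979 = 1.1979
1 / 1.1979 = 0.8348

0.8348


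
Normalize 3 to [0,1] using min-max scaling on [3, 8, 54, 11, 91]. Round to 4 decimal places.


Min = 3, Max = 91
Range = 91 - 3 = 88
Scaled = (x - min) / (max - min)
= (3 - 3) / 88
= 0 / 88
= 0.0000

0.0000


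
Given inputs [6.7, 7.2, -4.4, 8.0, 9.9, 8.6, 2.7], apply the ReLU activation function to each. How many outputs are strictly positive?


ReLU(x) = max(0, x) for each element:
ReLU(6.7) = 6.7
ReLU(7.2) = 7.2
ReLU(-4.4) = 0
ReLU(8.0) = 8.0
ReLU(9.9) = 9.9
ReLU(8.6) = 8.6
ReLU(2.7) = 2.7
Active neurons (>0): 6

6


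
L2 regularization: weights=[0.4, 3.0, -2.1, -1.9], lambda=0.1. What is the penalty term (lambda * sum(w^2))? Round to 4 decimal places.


Squaring each weight:
0.4^2 = 0.16
3.0^2 = 9.0
(-2.1)^2 = 4.41
(-1.9)^2 = 3.61
Sum of squares = 17.18
Penalty = 0.1 * 17.18 = 1.7180

1.7180


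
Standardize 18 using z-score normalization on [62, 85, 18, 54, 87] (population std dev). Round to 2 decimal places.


Mean = (62 + 85 + 18 + 54 + 87) / 5 = 61.2
Variance = sum((x_i - mean)^2) / n = 630.16
Std = sqrt(630.16) = 25.103
Z = (x - mean) / std
= (18 - 61.2) / 25.103
= -43.2 / 25.103
= -1.72

-1.72


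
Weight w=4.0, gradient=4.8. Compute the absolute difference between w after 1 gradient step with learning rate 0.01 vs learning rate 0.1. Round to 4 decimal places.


With lr=0.01: w_new = 4.0 - 0.01 * 4.8 = 3.952
With lr=0.1: w_new = 4.0 - 0.1 * 4.8 = 3.52
Absolute difference = |3.952 - 3.52|
= 0.4320

0.4320


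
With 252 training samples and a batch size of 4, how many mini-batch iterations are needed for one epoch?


Iterations per epoch = dataset_size / batch_size
= 252 / 4
= 63

63


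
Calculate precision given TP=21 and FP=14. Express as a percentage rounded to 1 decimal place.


Precision = TP / (TP + FP) * 100
= 21 / (21 + 14)
= 21 / 35
= 0.6
= 60.0%

60.0


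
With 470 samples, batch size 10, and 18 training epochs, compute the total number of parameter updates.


Iterations per epoch = 470 / 10 = 47
Total updates = iterations_per_epoch * epochs
= 47 * 18
= 846

846


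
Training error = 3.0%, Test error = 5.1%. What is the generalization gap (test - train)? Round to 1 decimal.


Generalization gap = test_error - train_error
= 5.1 - 3.0
= 2.1%
A moderate gap.

2.1


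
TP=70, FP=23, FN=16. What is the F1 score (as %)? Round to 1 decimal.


Precision = TP / (TP + FP) = 70 / 93 = 0.7527
Recall = TP / (TP + FN) = 70 / 86 = 0.814
F1 = 2 * P * R / (P + R)
= 2 * 0.7527 * 0.814 / (0.7527 + 0.814)
= 1.2253 / 1.5666
= 0.7821
As percentage: 78.2%

78.2


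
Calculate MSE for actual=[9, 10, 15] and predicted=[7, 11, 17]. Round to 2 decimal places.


Differences: [2, -1, -2]
Squared errors: [4, 1, 4]
Sum of squared errors = 9
MSE = 9 / 3 = 3.00

3.00


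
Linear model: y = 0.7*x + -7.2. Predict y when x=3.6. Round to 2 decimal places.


y = 0.7 * 3.6 + (-7.2)
= 2.52 + (-7.2)
= -4.68

-4.68


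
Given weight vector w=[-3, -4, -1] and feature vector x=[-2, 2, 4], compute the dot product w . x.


Element-wise products:
-3 * -2 = 6
-4 * 2 = -8
-1 * 4 = -4
Sum = 6 + -8 + -4
= -6

-6


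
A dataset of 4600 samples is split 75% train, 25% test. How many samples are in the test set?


Train samples = 4600 * 75% = 3450
Test samples = 4600 - 3450
= 1150

1150


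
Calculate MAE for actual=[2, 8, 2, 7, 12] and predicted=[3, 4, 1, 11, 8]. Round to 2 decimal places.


Absolute errors: [1, 4, 1, 4, 4]
Sum of absolute errors = 14
MAE = 14 / 5 = 2.80

2.80


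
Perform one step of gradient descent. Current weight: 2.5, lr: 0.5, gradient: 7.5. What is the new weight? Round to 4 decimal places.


w_new = w_old - lr * gradient
= 2.5 - 0.5 * 7.5
= 2.5 - (3.75)
= -1.2500

-1.2500


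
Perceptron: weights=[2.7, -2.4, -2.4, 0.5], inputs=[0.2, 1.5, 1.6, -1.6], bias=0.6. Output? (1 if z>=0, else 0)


z = w . x + b
= 2.7*0.2 + -2.4*1.5 + -2.4*1.6 + 0.5*-1.6 + 0.6
= 0.54 + -3.6 + -3.84 + -0.8 + 0.6
= -7.7 + 0.6
= -7.1
Since z = -7.1 < 0, output = 0

0


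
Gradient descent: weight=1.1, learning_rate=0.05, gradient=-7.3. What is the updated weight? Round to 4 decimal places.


w_new = w_old - lr * gradient
= 1.1 - 0.05 * -7.3
= 1.1 - (-0.365)
= 1.4650

1.4650


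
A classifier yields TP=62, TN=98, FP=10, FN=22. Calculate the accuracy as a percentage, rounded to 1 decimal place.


Accuracy = (TP + TN) / (TP + TN + FP + FN) * 100
= (62 + 98) / (62 + 98 + 10 + 22)
= 160 / 192
= 0.8333
= 83.3%

83.3


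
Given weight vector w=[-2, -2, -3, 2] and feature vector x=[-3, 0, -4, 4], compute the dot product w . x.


Element-wise products:
-2 * -3 = 6
-2 * 0 = 0
-3 * -4 = 12
2 * 4 = 8
Sum = 6 + 0 + 12 + 8
= 26

26


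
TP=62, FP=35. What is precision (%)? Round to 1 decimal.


Precision = TP / (TP + FP) * 100
= 62 / (62 + 35)
= 62 / 97
= 0.6392
= 63.9%

63.9


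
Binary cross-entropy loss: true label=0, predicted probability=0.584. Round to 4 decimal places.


For y=0: Loss = -log(1-p)
= -log(1 - 0.584)
= -log(0.416)
= -(-0.8771)
= 0.8771

0.8771


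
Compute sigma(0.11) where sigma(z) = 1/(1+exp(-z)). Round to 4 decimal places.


sigmoid(z) = 1 / (1 + exp(-z))
exp(-(0.11)) = exp(-0.11) = 0.8958
1 + 0.8958 = 1.8958
1 / 1.8958 = 0.5275

0.5275


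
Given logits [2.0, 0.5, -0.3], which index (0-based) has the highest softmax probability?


Softmax is a monotonic transformation, so it preserves the argmax.
We need to find the index of the maximum logit.
Index 0: 2.0
Index 1: 0.5
Index 2: -0.3
Maximum logit = 2.0 at index 0

0


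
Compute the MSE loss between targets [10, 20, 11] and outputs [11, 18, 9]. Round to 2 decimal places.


Differences: [-1, 2, 2]
Squared errors: [1, 4, 4]
Sum of squared errors = 9
MSE = 9 / 3 = 3.00

3.00


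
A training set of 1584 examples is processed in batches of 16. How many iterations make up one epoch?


Iterations per epoch = dataset_size / batch_size
= 1584 / 16
= 99

99


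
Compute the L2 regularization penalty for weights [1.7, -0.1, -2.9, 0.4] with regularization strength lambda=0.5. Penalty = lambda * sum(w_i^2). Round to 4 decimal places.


Squaring each weight:
1.7^2 = 2.89
(-0.1)^2 = 0.01
(-2.9)^2 = 8.41
0.4^2 = 0.16
Sum of squares = 11.47
Penalty = 0.5 * 11.47 = 5.7350

5.7350


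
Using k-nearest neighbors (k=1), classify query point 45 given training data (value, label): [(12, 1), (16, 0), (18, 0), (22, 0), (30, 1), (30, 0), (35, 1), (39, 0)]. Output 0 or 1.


Distances from query 45:
Point 39 (class 0): distance = 6
K=1 nearest neighbors: classes = [0]
Votes for class 1: 0 / 1
Majority vote => class 0

0


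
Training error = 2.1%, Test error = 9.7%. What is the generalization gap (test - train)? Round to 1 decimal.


Generalization gap = test_error - train_error
= 9.7 - 2.1
= 7.6%
A moderate gap.

7.6


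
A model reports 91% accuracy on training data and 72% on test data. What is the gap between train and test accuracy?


Gap = train_accuracy - test_accuracy
= 91 - 72
= 19%
This gap suggests the model is overfitting.

19


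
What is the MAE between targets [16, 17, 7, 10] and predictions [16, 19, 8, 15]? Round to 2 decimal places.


Absolute errors: [0, 2, 1, 5]
Sum of absolute errors = 8
MAE = 8 / 4 = 2.00

2.00


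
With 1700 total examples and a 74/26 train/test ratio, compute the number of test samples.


Train samples = 1700 * 74% = 1258
Test samples = 1700 - 1258
= 442

442


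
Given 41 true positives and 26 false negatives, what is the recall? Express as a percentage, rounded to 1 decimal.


Recall = TP / (TP + FN) * 100
= 41 / (41 + 26)
= 41 / 67
= 0.6119
= 61.2%

61.2


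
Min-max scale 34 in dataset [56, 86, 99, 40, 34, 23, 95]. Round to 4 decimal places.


Min = 23, Max = 99
Range = 99 - 23 = 76
Scaled = (x - min) / (max - min)
= (34 - 23) / 76
= 11 / 76
= 0.1447

0.1447


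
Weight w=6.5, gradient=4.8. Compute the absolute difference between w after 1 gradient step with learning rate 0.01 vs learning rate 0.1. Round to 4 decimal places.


With lr=0.01: w_new = 6.5 - 0.01 * 4.8 = 6.452
With lr=0.1: w_new = 6.5 - 0.1 * 4.8 = 6.02
Absolute difference = |6.452 - 6.02|
= 0.4320

0.4320


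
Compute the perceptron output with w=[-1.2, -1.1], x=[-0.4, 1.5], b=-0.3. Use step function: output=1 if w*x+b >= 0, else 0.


z = w . x + b
= -1.2*-0.4 + -1.1*1.5 + -0.3
= 0.48 + -1.65 + -0.3
= -1.17 + -0.3
= -1.47
Since z = -1.47 < 0, output = 0

0


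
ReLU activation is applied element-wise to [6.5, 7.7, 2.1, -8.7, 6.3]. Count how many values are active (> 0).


ReLU(x) = max(0, x) for each element:
ReLU(6.5) = 6.5
ReLU(7.7) = 7.7
ReLU(2.1) = 2.1
ReLU(-8.7) = 0
ReLU(6.3) = 6.3
Active neurons (>0): 4

4


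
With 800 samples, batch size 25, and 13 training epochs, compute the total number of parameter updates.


Iterations per epoch = 800 / 25 = 32
Total updates = iterations_per_epoch * epochs
= 32 * 13
= 416

416


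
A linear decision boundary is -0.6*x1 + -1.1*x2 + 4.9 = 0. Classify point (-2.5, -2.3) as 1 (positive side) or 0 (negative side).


Compute -0.6 * -2.5 + -1.1 * -2.3 + 4.9
= 1.5 + 2.53 + 4.9
= 8.93
Since 8.93 >= 0, the point is on the positive side.

1


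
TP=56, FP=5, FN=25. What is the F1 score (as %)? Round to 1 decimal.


Precision = TP / (TP + FP) = 56 / 61 = 0.918
Recall = TP / (TP + FN) = 56 / 81 = 0.6914
F1 = 2 * P * R / (P + R)
= 2 * 0.918 * 0.6914 / (0.918 + 0.6914)
= 1.2694 / 1.6094
= 0.7887
As percentage: 78.9%

78.9


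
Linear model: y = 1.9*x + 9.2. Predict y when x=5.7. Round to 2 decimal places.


y = 1.9 * 5.7 + (9.2)
= 10.83 + (9.2)
= 20.03

20.03


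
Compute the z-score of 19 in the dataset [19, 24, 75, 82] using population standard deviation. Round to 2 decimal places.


Mean = (19 + 24 + 75 + 82) / 4 = 50.0
Variance = sum((x_i - mean)^2) / n = 821.5
Std = sqrt(821.5) = 28.6618
Z = (x - mean) / std
= (19 - 50.0) / 28.6618
= -31.0 / 28.6618
= -1.08

-1.08


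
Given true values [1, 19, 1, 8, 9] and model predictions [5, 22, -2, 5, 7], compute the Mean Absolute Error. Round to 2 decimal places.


Absolute errors: [4, 3, 3, 3, 2]
Sum of absolute errors = 15
MAE = 15 / 5 = 3.00

3.00


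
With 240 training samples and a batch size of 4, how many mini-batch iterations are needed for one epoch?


Iterations per epoch = dataset_size / batch_size
= 240 / 4
= 60

60


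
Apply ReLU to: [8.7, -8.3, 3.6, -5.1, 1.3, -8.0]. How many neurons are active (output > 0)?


ReLU(x) = max(0, x) for each element:
ReLU(8.7) = 8.7
ReLU(-8.3) = 0
ReLU(3.6) = 3.6
ReLU(-5.1) = 0
ReLU(1.3) = 1.3
ReLU(-8.0) = 0
Active neurons (>0): 3

3


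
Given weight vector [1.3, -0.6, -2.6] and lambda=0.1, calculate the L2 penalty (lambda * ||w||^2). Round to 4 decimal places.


Squaring each weight:
1.3^2 = 1.69
(-0.6)^2 = 0.36
(-2.6)^2 = 6.76
Sum of squares = 8.81
Penalty = 0.1 * 8.81 = 0.8810

0.8810


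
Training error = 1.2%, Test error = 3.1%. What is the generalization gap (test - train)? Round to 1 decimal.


Generalization gap = test_error - train_error
= 3.1 - 1.2
= 1.9%
A small gap suggests good generalization.

1.9


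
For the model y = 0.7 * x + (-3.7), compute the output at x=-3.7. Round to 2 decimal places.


y = 0.7 * -3.7 + (-3.7)
= -2.59 + (-3.7)
= -6.29

-6.29


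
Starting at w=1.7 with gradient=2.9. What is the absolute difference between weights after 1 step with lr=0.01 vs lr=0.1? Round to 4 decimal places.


With lr=0.01: w_new = 1.7 - 0.01 * 2.9 = 1.671
With lr=0.1: w_new = 1.7 - 0.1 * 2.9 = 1.41
Absolute difference = |1.671 - 1.41|
= 0.2610

0.2610


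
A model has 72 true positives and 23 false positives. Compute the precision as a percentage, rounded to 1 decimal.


Precision = TP / (TP + FP) * 100
= 72 / (72 + 23)
= 72 / 95
= 0.7579
= 75.8%

75.8


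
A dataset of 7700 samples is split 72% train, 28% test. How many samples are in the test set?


Train samples = 7700 * 72% = 5544
Test samples = 7700 - 5544
= 2156

2156


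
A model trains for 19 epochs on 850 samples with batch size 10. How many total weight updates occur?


Iterations per epoch = 850 / 10 = 85
Total updates = iterations_per_epoch * epochs
= 85 * 19
= 1615

1615


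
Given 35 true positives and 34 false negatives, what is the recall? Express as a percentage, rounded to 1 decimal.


Recall = TP / (TP + FN) * 100
= 35 / (35 + 34)
= 35 / 69
= 0.5072
= 50.7%

50.7


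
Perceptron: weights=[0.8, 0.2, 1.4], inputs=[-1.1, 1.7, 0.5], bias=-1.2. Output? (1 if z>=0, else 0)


z = w . x + b
= 0.8*-1.1 + 0.2*1.7 + 1.4*0.5 + -1.2
= -0.88 + 0.34 + 0.7 + -1.2
= 0.16 + -1.2
= -1.04
Since z = -1.04 < 0, output = 0

0


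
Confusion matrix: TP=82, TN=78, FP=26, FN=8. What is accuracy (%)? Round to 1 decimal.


Accuracy = (TP + TN) / (TP + TN + FP + FN) * 100
= (82 + 78) / (82 + 78 + 26 + 8)
= 160 / 194
= 0.8247
= 82.5%

82.5


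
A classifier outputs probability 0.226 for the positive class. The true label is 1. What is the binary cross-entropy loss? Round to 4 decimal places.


For y=1: Loss = -log(p)
= -log(0.226)
= -(-1.4872)
= 1.4872

1.4872


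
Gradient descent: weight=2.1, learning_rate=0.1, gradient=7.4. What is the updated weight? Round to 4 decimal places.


w_new = w_old - lr * gradient
= 2.1 - 0.1 * 7.4
= 2.1 - (0.74)
= 1.3600

1.3600


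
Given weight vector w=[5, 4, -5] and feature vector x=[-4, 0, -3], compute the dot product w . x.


Element-wise products:
5 * -4 = -20
4 * 0 = 0
-5 * -3 = 15
Sum = -20 + 0 + 15
= -5

-5


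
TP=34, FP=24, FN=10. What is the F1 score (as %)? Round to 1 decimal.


Precision = TP / (TP + FP) = 34 / 58 = 0.5862
Recall = TP / (TP + FN) = 34 / 44 = 0.7727
F1 = 2 * P * R / (P + R)
= 2 * 0.5862 * 0.7727 / (0.5862 + 0.7727)
= 0.906 / 1.3589
= 0.6667
As percentage: 66.7%

66.7


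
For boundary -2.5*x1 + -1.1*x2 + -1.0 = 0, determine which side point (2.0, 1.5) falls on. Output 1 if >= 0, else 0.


Compute -2.5 * 2.0 + -1.1 * 1.5 + -1.0
= -5.0 + -1.65 + -1.0
= -7.65
Since -7.65 < 0, the point is on the negative side.

0


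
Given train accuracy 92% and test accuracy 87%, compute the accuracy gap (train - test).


Gap = train_accuracy - test_accuracy
= 92 - 87
= 5%
This moderate gap may indicate mild overfitting.

5


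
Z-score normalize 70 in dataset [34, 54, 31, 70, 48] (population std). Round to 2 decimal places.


Mean = (34 + 54 + 31 + 70 + 48) / 5 = 47.4
Variance = sum((x_i - mean)^2) / n = 200.64
Std = sqrt(200.64) = 14.1647
Z = (x - mean) / std
= (70 - 47.4) / 14.1647
= 22.6 / 14.1647
= 1.60

1.60


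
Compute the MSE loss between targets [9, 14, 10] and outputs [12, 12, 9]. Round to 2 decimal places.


Differences: [-3, 2, 1]
Squared errors: [9, 4, 1]
Sum of squared errors = 14
MSE = 14 / 3 = 4.67

4.67


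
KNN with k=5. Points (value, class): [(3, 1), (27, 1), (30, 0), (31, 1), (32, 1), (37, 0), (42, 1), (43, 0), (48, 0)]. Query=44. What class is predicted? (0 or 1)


Distances from query 44:
Point 43 (class 0): distance = 1
Point 42 (class 1): distance = 2
Point 48 (class 0): distance = 4
Point 37 (class 0): distance = 7
Point 32 (class 1): distance = 12
K=5 nearest neighbors: classes = [0, 1, 0, 0, 1]
Votes for class 1: 2 / 5
Majority vote => class 0

0


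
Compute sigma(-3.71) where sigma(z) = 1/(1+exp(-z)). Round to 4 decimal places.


sigmoid(z) = 1 / (1 + exp(-z))
exp(-(-3.71)) = exp(3.71) = 40.8538
1 + 40.8538 = 41.8538
1 / 41.8538 = 0.0239

0.0239


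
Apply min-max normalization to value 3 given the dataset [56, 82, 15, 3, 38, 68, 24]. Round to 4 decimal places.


Min = 3, Max = 82
Range = 82 - 3 = 79
Scaled = (x - min) / (max - min)
= (3 - 3) / 79
= 0 / 79
= 0.0000

0.0000


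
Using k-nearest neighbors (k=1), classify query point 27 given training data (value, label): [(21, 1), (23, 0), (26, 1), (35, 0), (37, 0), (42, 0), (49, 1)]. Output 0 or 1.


Distances from query 27:
Point 26 (class 1): distance = 1
K=1 nearest neighbors: classes = [1]
Votes for class 1: 1 / 1
Majority vote => class 1

1


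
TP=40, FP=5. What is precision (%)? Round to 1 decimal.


Precision = TP / (TP + FP) * 100
= 40 / (40 + 5)
= 40 / 45
= 0.8889
= 88.9%

88.9


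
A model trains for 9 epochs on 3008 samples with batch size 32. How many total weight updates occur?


Iterations per epoch = 3008 / 32 = 94
Total updates = iterations_per_epoch * epochs
= 94 * 9
= 846

846


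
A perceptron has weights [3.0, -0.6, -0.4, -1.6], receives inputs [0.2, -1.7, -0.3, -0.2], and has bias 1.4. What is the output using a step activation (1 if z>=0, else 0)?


z = w . x + b
= 3.0*0.2 + -0.6*-1.7 + -0.4*-0.3 + -1.6*-0.2 + 1.4
= 0.6 + 1.02 + 0.12 + 0.32 + 1.4
= 2.06 + 1.4
= 3.46
Since z = 3.46 >= 0, output = 1

1


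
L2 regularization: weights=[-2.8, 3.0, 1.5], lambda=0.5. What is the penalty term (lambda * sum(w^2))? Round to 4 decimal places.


Squaring each weight:
(-2.8)^2 = 7.84
3.0^2 = 9.0
1.5^2 = 2.25
Sum of squares = 19.09
Penalty = 0.5 * 19.09 = 9.5450

9.5450


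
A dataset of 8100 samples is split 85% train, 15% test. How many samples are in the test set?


Train samples = 8100 * 85% = 6885
Test samples = 8100 - 6885
= 1215

1215


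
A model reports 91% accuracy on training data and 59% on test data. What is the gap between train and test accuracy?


Gap = train_accuracy - test_accuracy
= 91 - 59
= 32%
This large gap strongly indicates overfitting.

32


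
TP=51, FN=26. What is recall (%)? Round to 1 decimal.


Recall = TP / (TP + FN) * 100
= 51 / (51 + 26)
= 51 / 77
= 0.6623
= 66.2%

66.2


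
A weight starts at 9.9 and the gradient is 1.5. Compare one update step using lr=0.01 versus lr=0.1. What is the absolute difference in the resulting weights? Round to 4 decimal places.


With lr=0.01: w_new = 9.9 - 0.01 * 1.5 = 9.885
With lr=0.1: w_new = 9.9 - 0.1 * 1.5 = 9.75
Absolute difference = |9.885 - 9.75|
= 0.1350

0.1350


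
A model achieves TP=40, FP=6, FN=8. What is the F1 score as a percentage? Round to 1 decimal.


Precision = TP / (TP + FP) = 40 / 46 = 0.8696
Recall = TP / (TP + FN) = 40 / 48 = 0.8333
F1 = 2 * P * R / (P + R)
= 2 * 0.8696 * 0.8333 / (0.8696 + 0.8333)
= 1.4493 / 1.7029
= 0.8511
As percentage: 85.1%

85.1


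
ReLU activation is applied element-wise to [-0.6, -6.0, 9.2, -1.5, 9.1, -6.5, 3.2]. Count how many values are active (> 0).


ReLU(x) = max(0, x) for each element:
ReLU(-0.6) = 0
ReLU(-6.0) = 0
ReLU(9.2) = 9.2
ReLU(-1.5) = 0
ReLU(9.1) = 9.1
ReLU(-6.5) = 0
ReLU(3.2) = 3.2
Active neurons (>0): 3

3


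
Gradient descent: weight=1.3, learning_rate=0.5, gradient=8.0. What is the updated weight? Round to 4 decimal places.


w_new = w_old - lr * gradient
= 1.3 - 0.5 * 8.0
= 1.3 - (4.0)
= -2.7000

-2.7000


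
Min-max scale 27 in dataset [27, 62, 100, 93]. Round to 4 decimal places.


Min = 27, Max = 100
Range = 100 - 27 = 73
Scaled = (x - min) / (max - min)
= (27 - 27) / 73
= 0 / 73
= 0.0000

0.0000


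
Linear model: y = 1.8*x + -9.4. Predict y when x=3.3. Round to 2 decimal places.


y = 1.8 * 3.3 + (-9.4)
= 5.94 + (-9.4)
= -3.46

-3.46


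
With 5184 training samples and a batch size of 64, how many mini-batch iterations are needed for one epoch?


Iterations per epoch = dataset_size / batch_size
= 5184 / 64
= 81

81


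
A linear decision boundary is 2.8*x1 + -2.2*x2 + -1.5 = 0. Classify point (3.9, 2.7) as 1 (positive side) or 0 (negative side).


Compute 2.8 * 3.9 + -2.2 * 2.7 + -1.5
= 10.92 + -5.94 + -1.5
= 3.48
Since 3.48 >= 0, the point is on the positive side.

1


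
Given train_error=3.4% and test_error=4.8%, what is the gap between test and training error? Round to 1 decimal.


Generalization gap = test_error - train_error
= 4.8 - 3.4
= 1.4%
A small gap suggests good generalization.

1.4


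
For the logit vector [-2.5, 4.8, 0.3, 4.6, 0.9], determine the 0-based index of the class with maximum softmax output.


Softmax is a monotonic transformation, so it preserves the argmax.
We need to find the index of the maximum logit.
Index 0: -2.5
Index 1: 4.8
Index 2: 0.3
Index 3: 4.6
Index 4: 0.9
Maximum logit = 4.8 at index 1

1


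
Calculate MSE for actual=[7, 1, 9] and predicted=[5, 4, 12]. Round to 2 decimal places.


Differences: [2, -3, -3]
Squared errors: [4, 9, 9]
Sum of squared errors = 22
MSE = 22 / 3 = 7.33

7.33


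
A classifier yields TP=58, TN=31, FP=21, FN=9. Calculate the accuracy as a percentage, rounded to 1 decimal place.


Accuracy = (TP + TN) / (TP + TN + FP + FN) * 100
= (58 + 31) / (58 + 31 + 21 + 9)
= 89 / 119
= 0.7479
= 74.8%

74.8


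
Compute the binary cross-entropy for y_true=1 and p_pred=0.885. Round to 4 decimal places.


For y=1: Loss = -log(p)
= -log(0.885)
= -(-0.1222)
= 0.1222

0.1222


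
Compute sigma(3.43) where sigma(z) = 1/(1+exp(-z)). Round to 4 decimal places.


sigmoid(z) = 1 / (1 + exp(-z))
exp(-(3.43)) = exp(-3.43) = 0.0324
1 + 0.0324 = 1.0324
1 / 1.0324 = 0.9686

0.9686


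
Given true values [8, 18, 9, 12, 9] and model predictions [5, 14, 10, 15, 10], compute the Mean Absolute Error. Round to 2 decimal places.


Absolute errors: [3, 4, 1, 3, 1]
Sum of absolute errors = 12
MAE = 12 / 5 = 2.40

2.40


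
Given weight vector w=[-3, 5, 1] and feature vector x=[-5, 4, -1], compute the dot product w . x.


Element-wise products:
-3 * -5 = 15
5 * 4 = 20
1 * -1 = -1
Sum = 15 + 20 + -1
= 34

34


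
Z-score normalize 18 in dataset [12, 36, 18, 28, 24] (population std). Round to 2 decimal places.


Mean = (12 + 36 + 18 + 28 + 24) / 5 = 23.6
Variance = sum((x_i - mean)^2) / n = 67.84
Std = sqrt(67.84) = 8.2365
Z = (x - mean) / std
= (18 - 23.6) / 8.2365
= -5.6 / 8.2365
= -0.68

-0.68


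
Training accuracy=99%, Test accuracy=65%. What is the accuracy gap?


Gap = train_accuracy - test_accuracy
= 99 - 65
= 34%
This large gap strongly indicates overfitting.

34


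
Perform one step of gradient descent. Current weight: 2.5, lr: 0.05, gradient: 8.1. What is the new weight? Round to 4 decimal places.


w_new = w_old - lr * gradient
= 2.5 - 0.05 * 8.1
= 2.5 - (0.405)
= 2.0950

2.0950


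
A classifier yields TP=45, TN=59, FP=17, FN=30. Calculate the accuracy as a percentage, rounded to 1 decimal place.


Accuracy = (TP + TN) / (TP + TN + FP + FN) * 100
= (45 + 59) / (45 + 59 + 17 + 30)
= 104 / 151
= 0.6887
= 68.9%

68.9


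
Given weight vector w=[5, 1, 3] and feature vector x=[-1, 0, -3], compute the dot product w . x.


Element-wise products:
5 * -1 = -5
1 * 0 = 0
3 * -3 = -9
Sum = -5 + 0 + -9
= -14

-14


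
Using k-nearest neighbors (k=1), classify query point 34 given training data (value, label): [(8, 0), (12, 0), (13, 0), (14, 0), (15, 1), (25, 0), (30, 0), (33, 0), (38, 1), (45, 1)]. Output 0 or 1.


Distances from query 34:
Point 33 (class 0): distance = 1
K=1 nearest neighbors: classes = [0]
Votes for class 1: 0 / 1
Majority vote => class 0

0


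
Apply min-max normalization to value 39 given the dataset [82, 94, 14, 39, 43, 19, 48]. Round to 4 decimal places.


Min = 14, Max = 94
Range = 94 - 14 = 80
Scaled = (x - min) / (max - min)
= (39 - 14) / 80
= 25 / 80
= 0.3125

0.3125


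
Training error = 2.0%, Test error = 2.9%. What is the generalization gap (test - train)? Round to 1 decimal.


Generalization gap = test_error - train_error
= 2.9 - 2.0
= 0.9%
A small gap suggests good generalization.

0.9


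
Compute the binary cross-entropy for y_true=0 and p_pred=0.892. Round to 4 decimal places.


For y=0: Loss = -log(1-p)
= -log(1 - 0.892)
= -log(0.108)
= -(-2.2256)
= 2.2256

2.2256


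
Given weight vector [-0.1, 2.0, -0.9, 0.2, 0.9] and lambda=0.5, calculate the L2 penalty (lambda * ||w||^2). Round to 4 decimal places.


Squaring each weight:
(-0.1)^2 = 0.01
2.0^2 = 4.0
(-0.9)^2 = 0.81
0.2^2 = 0.04
0.9^2 = 0.81
Sum of squares = 5.67
Penalty = 0.5 * 5.67 = 2.8350

2.8350


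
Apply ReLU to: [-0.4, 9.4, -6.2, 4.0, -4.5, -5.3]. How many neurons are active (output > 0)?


ReLU(x) = max(0, x) for each element:
ReLU(-0.4) = 0
ReLU(9.4) = 9.4
ReLU(-6.2) = 0
ReLU(4.0) = 4.0
ReLU(-4.5) = 0
ReLU(-5.3) = 0
Active neurons (>0): 2

2


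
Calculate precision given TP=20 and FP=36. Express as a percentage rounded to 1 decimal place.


Precision = TP / (TP + FP) * 100
= 20 / (20 + 36)
= 20 / 56
= 0.3571
= 35.7%

35.7


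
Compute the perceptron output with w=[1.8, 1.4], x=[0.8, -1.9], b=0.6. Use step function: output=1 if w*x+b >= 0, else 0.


z = w . x + b
= 1.8*0.8 + 1.4*-1.9 + 0.6
= 1.44 + -2.66 + 0.6
= -1.22 + 0.6
= -0.62
Since z = -0.62 < 0, output = 0

0


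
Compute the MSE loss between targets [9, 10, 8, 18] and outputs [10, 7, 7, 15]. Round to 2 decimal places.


Differences: [-1, 3, 1, 3]
Squared errors: [1, 9, 1, 9]
Sum of squared errors = 20
MSE = 20 / 4 = 5.00

5.00


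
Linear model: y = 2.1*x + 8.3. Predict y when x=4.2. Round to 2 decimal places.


y = 2.1 * 4.2 + (8.3)
= 8.82 + (8.3)
= 17.12

17.12


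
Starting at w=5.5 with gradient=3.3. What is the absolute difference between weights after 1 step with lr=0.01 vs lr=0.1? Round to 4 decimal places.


With lr=0.01: w_new = 5.5 - 0.01 * 3.3 = 5.467
With lr=0.1: w_new = 5.5 - 0.1 * 3.3 = 5.17
Absolute difference = |5.467 - 5.17|
= 0.2970

0.2970


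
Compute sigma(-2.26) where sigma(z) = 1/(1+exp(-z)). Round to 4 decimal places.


sigmoid(z) = 1 / (1 + exp(-z))
exp(-(-2.26)) = exp(2.26) = 9.5831
1 + 9.5831 = 10.5831
1 / 10.5831 = 0.0945

0.0945


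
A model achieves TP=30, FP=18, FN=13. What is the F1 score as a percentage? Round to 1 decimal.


Precision = TP / (TP + FP) = 30 / 48 = 0.625
Recall = TP / (TP + FN) = 30 / 43 = 0.6977
F1 = 2 * P * R / (P + R)
= 2 * 0.625 * 0.6977 / (0.625 + 0.6977)
= 0.8721 / 1.3227
= 0.6593
As percentage: 65.9%

65.9


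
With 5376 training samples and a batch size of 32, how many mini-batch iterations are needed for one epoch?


Iterations per epoch = dataset_size / batch_size
= 5376 / 32
= 168

168


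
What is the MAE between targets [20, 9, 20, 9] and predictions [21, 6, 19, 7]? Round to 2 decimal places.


Absolute errors: [1, 3, 1, 2]
Sum of absolute errors = 7
MAE = 7 / 4 = 1.75

1.75


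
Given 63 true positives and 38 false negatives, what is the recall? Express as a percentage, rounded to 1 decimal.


Recall = TP / (TP + FN) * 100
= 63 / (63 + 38)
= 63 / 101
= 0.6238
= 62.4%

62.4


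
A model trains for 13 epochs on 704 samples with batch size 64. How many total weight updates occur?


Iterations per epoch = 704 / 64 = 11
Total updates = iterations_per_epoch * epochs
= 11 * 13
= 143

143


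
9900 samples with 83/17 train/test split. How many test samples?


Train samples = 9900 * 83% = 8217
Test samples = 9900 - 8217
= 1683

1683


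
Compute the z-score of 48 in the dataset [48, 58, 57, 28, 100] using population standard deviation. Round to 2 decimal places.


Mean = (48 + 58 + 57 + 28 + 100) / 5 = 58.2
Variance = sum((x_i - mean)^2) / n = 552.96
Std = sqrt(552.96) = 23.5151
Z = (x - mean) / std
= (48 - 58.2) / 23.5151
= -10.2 / 23.5151
= -0.43

-0.43


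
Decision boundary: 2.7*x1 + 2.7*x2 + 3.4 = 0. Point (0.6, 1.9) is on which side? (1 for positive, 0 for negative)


Compute 2.7 * 0.6 + 2.7 * 1.9 + 3.4
= 1.62 + 5.13 + 3.4
= 10.15
Since 10.15 >= 0, the point is on the positive side.

1


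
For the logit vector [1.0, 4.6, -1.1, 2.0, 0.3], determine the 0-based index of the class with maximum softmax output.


Softmax is a monotonic transformation, so it preserves the argmax.
We need to find the index of the maximum logit.
Index 0: 1.0
Index 1: 4.6
Index 2: -1.1
Index 3: 2.0
Index 4: 0.3
Maximum logit = 4.6 at index 1

1


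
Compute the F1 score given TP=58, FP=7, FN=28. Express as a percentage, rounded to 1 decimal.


Precision = TP / (TP + FP) = 58 / 65 = 0.8923
Recall = TP / (TP + FN) = 58 / 86 = 0.6744
F1 = 2 * P * R / (P + R)
= 2 * 0.8923 * 0.6744 / (0.8923 + 0.6744)
= 1.2036 / 1.5667
= 0.7682
As percentage: 76.8%

76.8


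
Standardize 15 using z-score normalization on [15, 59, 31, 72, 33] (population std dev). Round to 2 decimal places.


Mean = (15 + 59 + 31 + 72 + 33) / 5 = 42.0
Variance = sum((x_i - mean)^2) / n = 424.0
Std = sqrt(424.0) = 20.5913
Z = (x - mean) / std
= (15 - 42.0) / 20.5913
= -27.0 / 20.5913
= -1.31

-1.31


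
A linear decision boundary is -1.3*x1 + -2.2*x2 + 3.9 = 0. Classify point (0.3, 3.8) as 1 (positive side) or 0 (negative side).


Compute -1.3 * 0.3 + -2.2 * 3.8 + 3.9
= -0.39 + -8.36 + 3.9
= -4.85
Since -4.85 < 0, the point is on the negative side.

0


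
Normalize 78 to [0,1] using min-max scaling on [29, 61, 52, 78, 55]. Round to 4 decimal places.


Min = 29, Max = 78
Range = 78 - 29 = 49
Scaled = (x - min) / (max - min)
= (78 - 29) / 49
= 49 / 49
= 1.0000

1.0000


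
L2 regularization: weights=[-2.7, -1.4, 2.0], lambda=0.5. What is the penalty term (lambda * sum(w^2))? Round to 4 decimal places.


Squaring each weight:
(-2.7)^2 = 7.29
(-1.4)^2 = 1.96
2.0^2 = 4.0
Sum of squares = 13.25
Penalty = 0.5 * 13.25 = 6.6250

6.6250


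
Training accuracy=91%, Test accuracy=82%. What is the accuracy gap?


Gap = train_accuracy - test_accuracy
= 91 - 82
= 9%
This moderate gap may indicate mild overfitting.

9


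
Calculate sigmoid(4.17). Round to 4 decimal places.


sigmoid(z) = 1 / (1 + exp(-z))
exp(-(4.17)) = exp(-4.17) = 0.0155
1 + 0.0155 = 1.0155
1 / 1.0155 = 0.9848

0.9848


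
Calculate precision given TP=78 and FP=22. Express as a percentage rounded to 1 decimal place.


Precision = TP / (TP + FP) * 100
= 78 / (78 + 22)
= 78 / 100
= 0.78
= 78.0%

78.0


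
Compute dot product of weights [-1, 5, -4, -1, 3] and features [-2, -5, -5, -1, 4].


Element-wise products:
-1 * -2 = 2
5 * -5 = -25
-4 * -5 = 20
-1 * -1 = 1
3 * 4 = 12
Sum = 2 + -25 + 20 + 1 + 12
= 10

10


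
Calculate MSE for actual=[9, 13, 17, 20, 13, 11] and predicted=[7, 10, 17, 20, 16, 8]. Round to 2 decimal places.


Differences: [2, 3, 0, 0, -3, 3]
Squared errors: [4, 9, 0, 0, 9, 9]
Sum of squared errors = 31
MSE = 31 / 6 = 5.17

5.17


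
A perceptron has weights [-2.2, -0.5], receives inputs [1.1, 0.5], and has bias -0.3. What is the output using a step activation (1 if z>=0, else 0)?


z = w . x + b
= -2.2*1.1 + -0.5*0.5 + -0.3
= -2.42 + -0.25 + -0.3
= -2.67 + -0.3
= -2.97
Since z = -2.97 < 0, output = 0

0


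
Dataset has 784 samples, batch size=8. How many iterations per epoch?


Iterations per epoch = dataset_size / batch_size
= 784 / 8
= 98

98


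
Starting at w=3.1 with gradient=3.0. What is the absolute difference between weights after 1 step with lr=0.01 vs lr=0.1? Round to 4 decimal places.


With lr=0.01: w_new = 3.1 - 0.01 * 3.0 = 3.07
With lr=0.1: w_new = 3.1 - 0.1 * 3.0 = 2.8
Absolute difference = |3.07 - 2.8|
= 0.2700

0.2700


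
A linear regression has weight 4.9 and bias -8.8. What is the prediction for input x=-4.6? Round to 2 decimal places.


y = 4.9 * -4.6 + (-8.8)
= -22.54 + (-8.8)
= -31.34

-31.34


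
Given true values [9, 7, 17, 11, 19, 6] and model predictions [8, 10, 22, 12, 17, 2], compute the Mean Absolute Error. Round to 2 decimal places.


Absolute errors: [1, 3, 5, 1, 2, 4]
Sum of absolute errors = 16
MAE = 16 / 6 = 2.67

2.67


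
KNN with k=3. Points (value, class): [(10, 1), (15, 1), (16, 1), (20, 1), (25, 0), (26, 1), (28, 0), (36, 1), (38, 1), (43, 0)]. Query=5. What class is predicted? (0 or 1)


Distances from query 5:
Point 10 (class 1): distance = 5
Point 15 (class 1): distance = 10
Point 16 (class 1): distance = 11
K=3 nearest neighbors: classes = [1, 1, 1]
Votes for class 1: 3 / 3
Majority vote => class 1

1


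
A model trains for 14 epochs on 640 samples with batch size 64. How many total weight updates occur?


Iterations per epoch = 640 / 64 = 10
Total updates = iterations_per_epoch * epochs
= 10 * 14
= 140

140


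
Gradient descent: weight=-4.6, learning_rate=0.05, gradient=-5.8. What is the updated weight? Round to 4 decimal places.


w_new = w_old - lr * gradient
= -4.6 - 0.05 * -5.8
= -4.6 - (-0.29)
= -4.3100

-4.3100


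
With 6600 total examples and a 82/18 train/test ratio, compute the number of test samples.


Train samples = 6600 * 82% = 5412
Test samples = 6600 - 5412
= 1188

1188


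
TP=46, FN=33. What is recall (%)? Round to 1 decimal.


Recall = TP / (TP + FN) * 100
= 46 / (46 + 33)
= 46 / 79
= 0.5823
= 58.2%

58.2


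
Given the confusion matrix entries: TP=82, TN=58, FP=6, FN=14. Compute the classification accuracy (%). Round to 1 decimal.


Accuracy = (TP + TN) / (TP + TN + FP + FN) * 100
= (82 + 58) / (82 + 58 + 6 + 14)
= 140 / 160
= 0.875
= 87.5%

87.5


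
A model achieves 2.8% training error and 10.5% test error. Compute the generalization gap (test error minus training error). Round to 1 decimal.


Generalization gap = test_error - train_error
= 10.5 - 2.8
= 7.7%
A moderate gap.

7.7


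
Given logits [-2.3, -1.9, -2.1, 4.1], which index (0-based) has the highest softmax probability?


Softmax is a monotonic transformation, so it preserves the argmax.
We need to find the index of the maximum logit.
Index 0: -2.3
Index 1: -1.9
Index 2: -2.1
Index 3: 4.1
Maximum logit = 4.1 at index 3

3
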